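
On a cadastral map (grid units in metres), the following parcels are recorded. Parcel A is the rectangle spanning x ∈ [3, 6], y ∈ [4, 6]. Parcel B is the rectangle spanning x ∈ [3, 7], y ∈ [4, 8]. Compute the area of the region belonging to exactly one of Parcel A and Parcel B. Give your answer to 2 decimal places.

10.00

|Parcel A∩Parcel B|: x∈[3,6], y∈[4,6] → 3·2 = 6.
|Parcel A △ Parcel B| = |Parcel A| + |Parcel B| − 2·|Parcel A∩Parcel B| = 6 + 16 − 12 = 10.00.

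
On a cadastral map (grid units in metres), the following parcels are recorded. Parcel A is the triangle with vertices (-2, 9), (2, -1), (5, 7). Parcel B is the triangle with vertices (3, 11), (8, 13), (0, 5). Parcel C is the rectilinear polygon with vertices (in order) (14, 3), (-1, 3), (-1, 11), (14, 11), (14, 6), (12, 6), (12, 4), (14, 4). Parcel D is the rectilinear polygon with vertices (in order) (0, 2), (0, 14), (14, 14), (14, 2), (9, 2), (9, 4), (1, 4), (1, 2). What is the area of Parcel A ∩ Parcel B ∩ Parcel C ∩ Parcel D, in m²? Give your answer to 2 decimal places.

2.00

The intersection is the polygon with vertices (1.5,8), (2.667,7.667), (0,5).
By the shoelace formula its area is 2.00.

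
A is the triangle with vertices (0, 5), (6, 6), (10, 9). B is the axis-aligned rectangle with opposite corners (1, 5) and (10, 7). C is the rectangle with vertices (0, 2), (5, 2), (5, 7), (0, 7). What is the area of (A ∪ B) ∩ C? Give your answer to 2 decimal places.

The region (A ∪ B) ∩ C is the polygon with vertices (1,5.4), (1,7), (5,7), (5,5), (1,5), (1,5.167), (0,5).
By the shoelace formula its area is 8.12.

8.12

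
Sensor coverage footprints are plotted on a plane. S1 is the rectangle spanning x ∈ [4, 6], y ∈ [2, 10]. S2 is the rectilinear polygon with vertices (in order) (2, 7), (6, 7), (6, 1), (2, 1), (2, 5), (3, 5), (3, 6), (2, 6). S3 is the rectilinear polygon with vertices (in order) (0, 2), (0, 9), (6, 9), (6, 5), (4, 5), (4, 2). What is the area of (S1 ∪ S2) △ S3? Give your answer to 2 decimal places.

|S1 ∪ S2| = 29.
|(S1 ∪ S2) ∩ S3| = 17.
|(S1 ∪ S2) △ S3| = 29 + 36 − 34 = 31.00.

31.00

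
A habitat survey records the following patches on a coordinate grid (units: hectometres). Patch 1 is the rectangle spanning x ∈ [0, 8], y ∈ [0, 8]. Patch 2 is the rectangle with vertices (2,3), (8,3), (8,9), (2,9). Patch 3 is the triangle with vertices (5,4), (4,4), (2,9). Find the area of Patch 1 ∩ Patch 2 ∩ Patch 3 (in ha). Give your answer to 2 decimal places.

2.40

The intersection is the polygon with vertices (2.6,8), (5,4), (4,4), (2.4,8).
By the shoelace formula its area is 2.40.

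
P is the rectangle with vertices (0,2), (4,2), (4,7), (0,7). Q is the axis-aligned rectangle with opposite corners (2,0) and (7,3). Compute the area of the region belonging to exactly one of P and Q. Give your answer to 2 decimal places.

|P∩Q|: x∈[2,4], y∈[2,3] → 2·1 = 2.
|P △ Q| = |P| + |Q| − 2·|P∩Q| = 20 + 15 − 4 = 31.00.

31.00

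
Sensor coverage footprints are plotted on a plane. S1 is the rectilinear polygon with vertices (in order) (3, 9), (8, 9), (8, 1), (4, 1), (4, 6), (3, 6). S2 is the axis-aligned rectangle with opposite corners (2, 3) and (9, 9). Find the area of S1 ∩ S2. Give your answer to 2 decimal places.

The intersection is the polygon with vertices (8,9), (8,3), (4,3), (4,6), (3,6), (3,9).
By the shoelace formula its area is 27.00.

27.00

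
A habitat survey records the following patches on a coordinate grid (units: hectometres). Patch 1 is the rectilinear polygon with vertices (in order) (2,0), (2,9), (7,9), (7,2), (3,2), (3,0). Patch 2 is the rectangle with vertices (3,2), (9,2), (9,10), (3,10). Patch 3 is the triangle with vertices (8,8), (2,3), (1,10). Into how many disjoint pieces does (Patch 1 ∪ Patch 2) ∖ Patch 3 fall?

(Patch 1 ∪ Patch 2) ∖ Patch 3 is a single connected region.

1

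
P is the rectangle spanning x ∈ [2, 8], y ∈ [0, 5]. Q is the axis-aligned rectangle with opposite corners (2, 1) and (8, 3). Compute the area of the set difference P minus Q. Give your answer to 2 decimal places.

18.00

|P∩Q|: x∈[2,8], y∈[1,3] → 6·2 = 12.
|P| = 30.
|P ∖ Q| = |P| − |P∩Q| = 30 − 12 = 18.00.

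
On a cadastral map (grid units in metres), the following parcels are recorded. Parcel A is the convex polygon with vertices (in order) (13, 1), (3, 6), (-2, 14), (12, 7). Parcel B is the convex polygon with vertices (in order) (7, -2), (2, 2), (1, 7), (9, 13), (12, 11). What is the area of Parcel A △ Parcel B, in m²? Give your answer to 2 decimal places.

|Parcel A| = 66, |Parcel B| = 89, |Parcel A∩Parcel B| = 35.254.
|Parcel A △ Parcel B| = |Parcel A| + |Parcel B| − 2·|Parcel A∩Parcel B| = 66 + 89 − 70.508 = 84.49.

84.49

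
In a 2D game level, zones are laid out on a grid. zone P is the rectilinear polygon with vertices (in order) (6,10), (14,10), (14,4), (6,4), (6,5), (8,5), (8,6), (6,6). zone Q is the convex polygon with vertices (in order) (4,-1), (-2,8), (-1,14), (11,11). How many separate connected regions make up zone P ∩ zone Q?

zone P ∩ zone Q splits into 2 disjoint pieces (area 13.006, area 1.2083).

2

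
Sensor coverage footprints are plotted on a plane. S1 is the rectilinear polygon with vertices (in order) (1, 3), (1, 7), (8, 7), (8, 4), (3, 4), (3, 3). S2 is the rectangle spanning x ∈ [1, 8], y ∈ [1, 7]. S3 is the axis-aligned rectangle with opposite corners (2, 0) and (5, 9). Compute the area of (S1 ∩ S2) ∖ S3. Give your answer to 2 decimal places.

|S1 ∩ S2| = 23.
|(S1 ∩ S2) ∩ S3| = 10.
|(S1 ∩ S2) ∖ S3| = 23 − 10 = 13.00.

13.00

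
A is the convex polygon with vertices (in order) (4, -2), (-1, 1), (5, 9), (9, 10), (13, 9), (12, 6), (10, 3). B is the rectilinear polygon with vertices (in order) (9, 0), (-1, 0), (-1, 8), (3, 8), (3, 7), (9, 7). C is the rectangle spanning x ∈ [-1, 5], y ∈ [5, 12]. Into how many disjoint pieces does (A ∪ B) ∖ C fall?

(A ∪ B) ∖ C is a single connected region.

1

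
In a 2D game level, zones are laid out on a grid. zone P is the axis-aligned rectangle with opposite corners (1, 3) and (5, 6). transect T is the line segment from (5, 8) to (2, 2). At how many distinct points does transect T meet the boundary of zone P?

The segment meets the boundary at (2.5,3), (4,6).

2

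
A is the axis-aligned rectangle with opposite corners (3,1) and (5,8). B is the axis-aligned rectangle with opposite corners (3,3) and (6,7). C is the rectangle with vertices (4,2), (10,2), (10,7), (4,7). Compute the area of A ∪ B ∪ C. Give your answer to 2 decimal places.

By inclusion–exclusion:
Individual areas: |A| = 14, |B| = 12, |C| = 30.
|A∩B|: x∈[3,5], y∈[3,7] → 2·4 = 8.
|A∩C|: x∈[4,5], y∈[2,7] → 1·5 = 5.
|B∩C|: x∈[4,6], y∈[3,7] → 2·4 = 8.
|A∩B∩C| = 4.
|A ∪ B ∪ C| = 56 − 21 + 4 = 39.00.

39.00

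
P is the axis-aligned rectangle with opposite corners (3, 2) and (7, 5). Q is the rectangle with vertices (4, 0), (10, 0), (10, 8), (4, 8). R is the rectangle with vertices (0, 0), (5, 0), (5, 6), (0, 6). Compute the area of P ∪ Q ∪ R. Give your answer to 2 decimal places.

By inclusion–exclusion:
Individual areas: |P| = 12, |Q| = 48, |R| = 30.
|P∩Q|: x∈[4,7], y∈[2,5] → 3·3 = 9.
|P∩R|: x∈[3,5], y∈[2,5] → 2·3 = 6.
|Q∩R|: x∈[4,5], y∈[0,6] → 1·6 = 6.
|P∩Q∩R| = 3.
|P ∪ Q ∪ R| = 90 − 21 + 3 = 72.00.

72.00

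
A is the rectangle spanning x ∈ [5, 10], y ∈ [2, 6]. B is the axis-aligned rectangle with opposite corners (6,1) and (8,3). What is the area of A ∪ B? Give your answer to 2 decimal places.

22.00

By inclusion–exclusion:
Individual areas: |A| = 20, |B| = 4.
|A∩B|: x∈[6,8], y∈[2,3] → 2·1 = 2.
|A ∪ B| = 24 − 2 = 22.00.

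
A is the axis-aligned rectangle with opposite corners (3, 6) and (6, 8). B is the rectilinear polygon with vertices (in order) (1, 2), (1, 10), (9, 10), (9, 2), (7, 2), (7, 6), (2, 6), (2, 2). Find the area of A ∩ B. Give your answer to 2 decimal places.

The intersection is the polygon with vertices (3,8), (6,8), (6,6), (3,6).
By the shoelace formula its area is 6.00.

6.00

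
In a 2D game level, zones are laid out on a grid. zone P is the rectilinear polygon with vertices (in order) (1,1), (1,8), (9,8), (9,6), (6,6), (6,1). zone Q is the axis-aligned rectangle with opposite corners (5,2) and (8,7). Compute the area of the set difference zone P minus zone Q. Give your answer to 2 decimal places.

34.00

|zone P| = 41, |zone P∩zone Q| = 7.
|zone P ∖ zone Q| = |zone P| − |zone P∩zone Q| = 41 − 7 = 34.00.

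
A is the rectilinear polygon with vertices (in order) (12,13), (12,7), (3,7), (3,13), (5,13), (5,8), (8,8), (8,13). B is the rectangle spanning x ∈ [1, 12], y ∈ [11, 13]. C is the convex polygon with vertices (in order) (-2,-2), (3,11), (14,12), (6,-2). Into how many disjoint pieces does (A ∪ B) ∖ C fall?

2

(A ∪ B) ∖ C splits into 2 disjoint pieces (area 0.6429, area 18.3182).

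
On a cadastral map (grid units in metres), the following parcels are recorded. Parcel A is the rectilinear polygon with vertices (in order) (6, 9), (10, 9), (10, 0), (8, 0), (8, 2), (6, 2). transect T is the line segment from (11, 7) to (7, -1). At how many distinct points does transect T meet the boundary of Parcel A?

2

The segment meets the boundary at (8,1), (10,5).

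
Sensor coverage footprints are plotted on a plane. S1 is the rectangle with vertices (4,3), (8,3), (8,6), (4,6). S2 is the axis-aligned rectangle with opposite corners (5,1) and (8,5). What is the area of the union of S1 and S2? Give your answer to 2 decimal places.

18.00

By inclusion–exclusion:
Individual areas: |S1| = 12, |S2| = 12.
|S1∩S2|: x∈[5,8], y∈[3,5] → 3·2 = 6.
|S1 ∪ S2| = 24 − 6 = 18.00.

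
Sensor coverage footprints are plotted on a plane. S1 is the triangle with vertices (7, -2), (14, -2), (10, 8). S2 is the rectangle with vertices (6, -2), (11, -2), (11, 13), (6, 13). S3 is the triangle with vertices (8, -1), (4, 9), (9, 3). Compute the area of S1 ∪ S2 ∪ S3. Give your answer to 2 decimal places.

88.85

By inclusion–exclusion:
Individual areas: |S1| = 35, |S2| = 75, |S3| = 13.
|S1∩S2| = 23.75.
|S1∩S3| = 2.1603.
|S2∩S3| = 10.4.
|S1∩S2∩S3| = 2.1603.
|S1 ∪ S2 ∪ S3| = 123 − 36.3103 + 2.1603 = 88.85.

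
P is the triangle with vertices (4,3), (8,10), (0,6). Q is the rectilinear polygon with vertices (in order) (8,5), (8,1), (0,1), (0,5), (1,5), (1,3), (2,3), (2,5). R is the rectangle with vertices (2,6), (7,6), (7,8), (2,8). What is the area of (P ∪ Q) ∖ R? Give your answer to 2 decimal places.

38.79

|P ∪ Q| = 46.3571.
|(P ∪ Q) ∩ R| = 7.5714.
|(P ∪ Q) ∖ R| = 46.3571 − 7.5714 = 38.79.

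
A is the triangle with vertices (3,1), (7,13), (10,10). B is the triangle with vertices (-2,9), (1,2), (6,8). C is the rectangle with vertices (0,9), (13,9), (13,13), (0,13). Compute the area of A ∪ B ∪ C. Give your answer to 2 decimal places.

92.25

By inclusion–exclusion:
Individual areas: |A| = 24, |B| = 26.5, |C| = 52.
|A∩B| = 0.4711.
|A∩C| = 9.7778.
|B∩C| = 0.
|A∩B∩C| = 0.
|A ∪ B ∪ C| = 102.5 − 10.2489 + 0 = 92.25.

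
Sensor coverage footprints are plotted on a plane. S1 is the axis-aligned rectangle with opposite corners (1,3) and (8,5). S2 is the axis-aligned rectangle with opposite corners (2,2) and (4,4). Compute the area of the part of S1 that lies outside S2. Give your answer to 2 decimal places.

12.00

|S1∩S2|: x∈[2,4], y∈[3,4] → 2·1 = 2.
|S1| = 14.
|S1 ∖ S2| = |S1| − |S1∩S2| = 14 − 2 = 12.00.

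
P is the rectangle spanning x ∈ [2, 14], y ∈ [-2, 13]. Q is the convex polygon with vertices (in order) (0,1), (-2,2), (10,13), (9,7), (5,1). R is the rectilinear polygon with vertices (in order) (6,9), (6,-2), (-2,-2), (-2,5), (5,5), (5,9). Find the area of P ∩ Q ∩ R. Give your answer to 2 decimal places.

19.06

The intersection is the polygon with vertices (5.636,9), (6,9), (6,2.5), (5,1), (2,1), (2,5), (5,5), (5,8.417).
By the shoelace formula its area is 19.06.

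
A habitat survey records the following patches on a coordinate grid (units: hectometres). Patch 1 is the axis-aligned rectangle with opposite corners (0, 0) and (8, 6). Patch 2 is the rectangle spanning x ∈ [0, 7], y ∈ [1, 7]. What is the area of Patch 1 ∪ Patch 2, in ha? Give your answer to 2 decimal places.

By inclusion–exclusion:
Individual areas: |Patch 1| = 48, |Patch 2| = 42.
|Patch 1∩Patch 2|: x∈[0,7], y∈[1,6] → 7·5 = 35.
|Patch 1 ∪ Patch 2| = 90 − 35 = 55.00.

55.00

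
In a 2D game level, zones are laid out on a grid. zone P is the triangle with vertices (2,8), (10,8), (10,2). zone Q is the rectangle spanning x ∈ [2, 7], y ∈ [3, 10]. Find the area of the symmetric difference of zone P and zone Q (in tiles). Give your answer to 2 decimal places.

|zone P| = 24, |zone Q| = 35, |zone P∩zone Q| = 9.375.
|zone P △ zone Q| = |zone P| + |zone Q| − 2·|zone P∩zone Q| = 24 + 35 − 18.75 = 40.25.

40.25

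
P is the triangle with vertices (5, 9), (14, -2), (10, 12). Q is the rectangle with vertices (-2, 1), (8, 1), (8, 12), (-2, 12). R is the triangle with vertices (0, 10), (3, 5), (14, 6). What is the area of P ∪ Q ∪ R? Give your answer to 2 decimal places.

By inclusion–exclusion:
Individual areas: |P| = 41, |Q| = 110, |R| = 29.
|P∩Q| = 8.2.
|P∩R| = 8.7561.
|Q∩R| = 22.2208.
|P∩Q∩R| = 3.021.
|P ∪ Q ∪ R| = 180 − 39.1769 + 3.021 = 143.84.

143.84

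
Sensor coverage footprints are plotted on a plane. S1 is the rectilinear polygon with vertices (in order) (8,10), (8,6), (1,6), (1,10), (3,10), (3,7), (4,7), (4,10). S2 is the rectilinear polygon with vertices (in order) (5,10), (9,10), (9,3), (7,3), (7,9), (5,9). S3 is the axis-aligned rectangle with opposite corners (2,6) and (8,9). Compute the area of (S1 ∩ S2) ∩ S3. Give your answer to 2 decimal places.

3.00

|S1 ∩ S2| = 6.
|(S1 ∩ S2) ∩ S3| = 3.00.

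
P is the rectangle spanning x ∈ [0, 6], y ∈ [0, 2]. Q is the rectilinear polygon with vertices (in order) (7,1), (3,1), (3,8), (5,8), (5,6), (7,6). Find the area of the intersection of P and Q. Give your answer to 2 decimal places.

The intersection is the polygon with vertices (6,2), (6,1), (3,1), (3,2).
By the shoelace formula its area is 3.00.

3.00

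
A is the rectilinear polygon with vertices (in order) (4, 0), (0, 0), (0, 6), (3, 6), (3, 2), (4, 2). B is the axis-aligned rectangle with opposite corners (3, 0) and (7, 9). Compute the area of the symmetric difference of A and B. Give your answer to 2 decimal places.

52.00

|A| = 20, |B| = 36, |A∩B| = 2.
|A △ B| = |A| + |B| − 2·|A∩B| = 20 + 36 − 4 = 52.00.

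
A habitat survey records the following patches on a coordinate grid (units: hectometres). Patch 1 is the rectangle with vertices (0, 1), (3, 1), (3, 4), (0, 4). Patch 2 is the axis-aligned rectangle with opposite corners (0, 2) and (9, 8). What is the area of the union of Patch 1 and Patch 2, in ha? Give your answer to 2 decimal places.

By inclusion–exclusion:
Individual areas: |Patch 1| = 9, |Patch 2| = 54.
|Patch 1∩Patch 2|: x∈[0,3], y∈[2,4] → 3·2 = 6.
|Patch 1 ∪ Patch 2| = 63 − 6 = 57.00.

57.00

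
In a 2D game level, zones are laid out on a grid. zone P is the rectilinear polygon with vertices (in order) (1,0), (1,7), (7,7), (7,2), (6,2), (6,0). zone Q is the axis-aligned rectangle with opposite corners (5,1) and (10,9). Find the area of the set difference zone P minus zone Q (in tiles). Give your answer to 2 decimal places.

|zone P| = 40, |zone P∩zone Q| = 11.
|zone P ∖ zone Q| = |zone P| − |zone P∩zone Q| = 40 − 11 = 29.00.

29.00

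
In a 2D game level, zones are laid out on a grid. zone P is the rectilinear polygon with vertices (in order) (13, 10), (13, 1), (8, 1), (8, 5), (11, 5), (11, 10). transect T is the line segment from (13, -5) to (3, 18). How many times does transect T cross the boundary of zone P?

The segment meets the boundary at (8.652,5), (10.391,1).

2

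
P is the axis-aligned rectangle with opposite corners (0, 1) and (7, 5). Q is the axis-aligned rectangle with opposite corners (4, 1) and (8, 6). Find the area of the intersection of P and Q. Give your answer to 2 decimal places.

|P∩Q|: x∈[4,7], y∈[1,5] → 3·4 = 12.

12.00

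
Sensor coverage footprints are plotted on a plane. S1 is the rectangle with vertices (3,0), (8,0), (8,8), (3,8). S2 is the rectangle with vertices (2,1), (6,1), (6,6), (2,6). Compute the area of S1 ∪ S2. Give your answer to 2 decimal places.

By inclusion–exclusion:
Individual areas: |S1| = 40, |S2| = 20.
|S1∩S2|: x∈[3,6], y∈[1,6] → 3·5 = 15.
|S1 ∪ S2| = 60 − 15 = 45.00.

45.00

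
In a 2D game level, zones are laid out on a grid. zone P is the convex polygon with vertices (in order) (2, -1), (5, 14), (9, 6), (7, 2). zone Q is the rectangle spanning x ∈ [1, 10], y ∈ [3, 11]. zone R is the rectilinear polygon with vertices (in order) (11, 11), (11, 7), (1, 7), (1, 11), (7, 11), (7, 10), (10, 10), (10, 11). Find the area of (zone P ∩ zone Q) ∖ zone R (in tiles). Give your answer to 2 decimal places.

20.70

|zone P ∩ zone Q| = 34.7.
|(zone P ∩ zone Q) ∩ zone R| = 14.
|(zone P ∩ zone Q) ∖ zone R| = 34.7 − 14 = 20.70.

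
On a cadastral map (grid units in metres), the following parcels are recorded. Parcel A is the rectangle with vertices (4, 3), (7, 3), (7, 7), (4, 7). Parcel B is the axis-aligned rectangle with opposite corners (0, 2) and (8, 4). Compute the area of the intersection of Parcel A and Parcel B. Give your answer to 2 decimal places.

3.00

|Parcel A∩Parcel B|: x∈[4,7], y∈[3,4] → 3·1 = 3.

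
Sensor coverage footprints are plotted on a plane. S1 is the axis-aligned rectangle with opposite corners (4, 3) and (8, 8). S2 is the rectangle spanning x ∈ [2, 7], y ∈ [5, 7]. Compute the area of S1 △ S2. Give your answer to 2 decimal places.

|S1∩S2|: x∈[4,7], y∈[5,7] → 3·2 = 6.
|S1 △ S2| = |S1| + |S2| − 2·|S1∩S2| = 20 + 10 − 12 = 18.00.

18.00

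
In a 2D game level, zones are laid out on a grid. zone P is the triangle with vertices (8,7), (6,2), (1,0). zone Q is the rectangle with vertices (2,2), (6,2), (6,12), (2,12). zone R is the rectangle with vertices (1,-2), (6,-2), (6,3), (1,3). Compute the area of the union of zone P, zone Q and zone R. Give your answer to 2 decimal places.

64.00

By inclusion–exclusion:
Individual areas: |zone P| = 10.5, |zone Q| = 40, |zone R| = 25.
|zone P∩zone Q| = 4.5.
|zone P∩zone R| = 5.5.
|zone Q∩zone R|: x∈[2,6], y∈[2,3] → 4·1 = 4.
|zone P∩zone Q∩zone R| = 2.5.
|zone P ∪ zone Q ∪ zone R| = 75.5 − 14 + 2.5 = 64.00.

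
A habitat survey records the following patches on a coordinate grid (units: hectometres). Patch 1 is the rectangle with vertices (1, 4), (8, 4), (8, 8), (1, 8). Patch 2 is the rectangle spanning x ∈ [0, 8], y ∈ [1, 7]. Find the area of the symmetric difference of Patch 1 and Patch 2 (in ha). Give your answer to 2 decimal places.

|Patch 1∩Patch 2|: x∈[1,8], y∈[4,7] → 7·3 = 21.
|Patch 1 △ Patch 2| = |Patch 1| + |Patch 2| − 2·|Patch 1∩Patch 2| = 28 + 48 − 42 = 34.00.

34.00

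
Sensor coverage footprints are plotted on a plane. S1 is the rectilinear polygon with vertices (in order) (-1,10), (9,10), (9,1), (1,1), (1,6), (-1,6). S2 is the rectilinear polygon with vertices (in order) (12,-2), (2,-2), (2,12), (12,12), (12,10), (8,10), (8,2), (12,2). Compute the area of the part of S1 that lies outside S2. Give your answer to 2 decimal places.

|S1| = 80, |S1∩S2| = 55.
|S1 ∖ S2| = |S1| − |S1∩S2| = 80 − 55 = 25.00.

25.00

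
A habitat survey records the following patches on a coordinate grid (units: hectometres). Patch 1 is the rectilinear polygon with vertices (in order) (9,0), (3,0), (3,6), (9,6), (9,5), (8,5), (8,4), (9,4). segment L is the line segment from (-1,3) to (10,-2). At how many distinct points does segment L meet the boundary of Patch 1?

2

The segment meets the boundary at (5.6,0), (3,1.182).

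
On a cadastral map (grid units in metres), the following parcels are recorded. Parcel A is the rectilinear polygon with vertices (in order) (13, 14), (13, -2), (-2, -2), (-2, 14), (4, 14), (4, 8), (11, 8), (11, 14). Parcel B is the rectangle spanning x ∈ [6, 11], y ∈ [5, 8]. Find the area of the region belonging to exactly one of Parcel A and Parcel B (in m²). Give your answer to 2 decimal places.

183.00

|Parcel A| = 198, |Parcel B| = 15, |Parcel A∩Parcel B| = 15.
|Parcel A △ Parcel B| = |Parcel A| + |Parcel B| − 2·|Parcel A∩Parcel B| = 198 + 15 − 30 = 183.00.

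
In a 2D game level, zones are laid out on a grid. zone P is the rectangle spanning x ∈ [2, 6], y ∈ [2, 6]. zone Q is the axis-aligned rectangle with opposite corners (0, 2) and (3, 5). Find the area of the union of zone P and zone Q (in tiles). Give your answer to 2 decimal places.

By inclusion–exclusion:
Individual areas: |zone P| = 16, |zone Q| = 9.
|zone P∩zone Q|: x∈[2,3], y∈[2,5] → 1·3 = 3.
|zone P ∪ zone Q| = 25 − 3 = 22.00.

22.00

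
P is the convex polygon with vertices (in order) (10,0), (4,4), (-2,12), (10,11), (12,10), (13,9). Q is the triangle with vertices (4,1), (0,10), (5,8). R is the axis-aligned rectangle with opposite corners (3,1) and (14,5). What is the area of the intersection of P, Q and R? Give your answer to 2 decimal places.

The intersection is the polygon with vertices (3.25,5), (4.571,5), (4.391,3.739), (4,4).
By the shoelace formula its area is 0.93.

0.93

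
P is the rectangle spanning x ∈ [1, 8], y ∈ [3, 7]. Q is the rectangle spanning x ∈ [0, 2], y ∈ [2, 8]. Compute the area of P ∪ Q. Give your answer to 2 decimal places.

36.00

By inclusion–exclusion:
Individual areas: |P| = 28, |Q| = 12.
|P∩Q|: x∈[1,2], y∈[3,7] → 1·4 = 4.
|P ∪ Q| = 40 − 4 = 36.00.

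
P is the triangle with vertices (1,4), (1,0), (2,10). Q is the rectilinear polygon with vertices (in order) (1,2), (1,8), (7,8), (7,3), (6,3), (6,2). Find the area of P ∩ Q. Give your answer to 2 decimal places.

1.67

The intersection is the polygon with vertices (1,4), (1.667,8), (1.8,8), (1.2,2), (1,2).
By the shoelace formula its area is 1.67.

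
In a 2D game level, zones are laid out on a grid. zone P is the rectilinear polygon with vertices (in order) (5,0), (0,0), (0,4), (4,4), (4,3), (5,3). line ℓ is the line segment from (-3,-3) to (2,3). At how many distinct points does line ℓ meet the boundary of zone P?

The segment meets the boundary at (0,0.6).

1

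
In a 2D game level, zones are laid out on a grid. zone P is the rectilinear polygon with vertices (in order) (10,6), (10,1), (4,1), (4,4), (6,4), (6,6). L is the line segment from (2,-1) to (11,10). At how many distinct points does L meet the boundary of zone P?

The segment meets the boundary at (7.727,6), (4,1.444).

2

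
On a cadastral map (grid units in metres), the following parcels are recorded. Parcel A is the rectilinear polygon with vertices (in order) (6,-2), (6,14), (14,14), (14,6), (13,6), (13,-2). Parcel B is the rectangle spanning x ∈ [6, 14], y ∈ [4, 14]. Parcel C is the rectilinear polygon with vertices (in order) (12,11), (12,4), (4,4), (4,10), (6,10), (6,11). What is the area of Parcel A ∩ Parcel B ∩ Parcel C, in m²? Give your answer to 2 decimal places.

42.00

The intersection is the polygon with vertices (6,4), (6,10), (6,11), (12,11), (12,4).
By the shoelace formula its area is 42.00.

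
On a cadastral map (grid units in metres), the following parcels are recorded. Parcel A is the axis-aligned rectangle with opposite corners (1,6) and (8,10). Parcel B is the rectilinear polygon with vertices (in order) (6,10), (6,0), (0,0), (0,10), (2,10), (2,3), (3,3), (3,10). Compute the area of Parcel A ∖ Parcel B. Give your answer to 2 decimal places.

|Parcel A| = 28, |Parcel A∩Parcel B| = 16.
|Parcel A ∖ Parcel B| = |Parcel A| − |Parcel A∩Parcel B| = 28 − 16 = 12.00.

12.00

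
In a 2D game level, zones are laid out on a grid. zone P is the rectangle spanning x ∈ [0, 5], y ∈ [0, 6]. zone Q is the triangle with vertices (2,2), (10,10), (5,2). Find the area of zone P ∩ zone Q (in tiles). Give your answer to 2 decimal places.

The intersection is the polygon with vertices (5,2), (2,2), (5,5).
By the shoelace formula its area is 4.50.

4.50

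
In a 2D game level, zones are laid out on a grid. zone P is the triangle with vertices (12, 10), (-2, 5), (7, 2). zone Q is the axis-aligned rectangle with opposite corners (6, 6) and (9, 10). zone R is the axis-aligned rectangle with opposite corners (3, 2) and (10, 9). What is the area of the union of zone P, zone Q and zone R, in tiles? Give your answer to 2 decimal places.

By inclusion–exclusion:
Individual areas: |zone P| = 43.5, |zone Q| = 12, |zone R| = 49.
|zone P∩zone Q| = 7.1786.
|zone P∩zone R| = 32.269.
|zone Q∩zone R|: x∈[6,9], y∈[6,9] → 3·3 = 9.
|zone P∩zone Q∩zone R| = 7.1786.
|zone P ∪ zone Q ∪ zone R| = 104.5 − 48.4476 + 7.1786 = 63.23.

63.23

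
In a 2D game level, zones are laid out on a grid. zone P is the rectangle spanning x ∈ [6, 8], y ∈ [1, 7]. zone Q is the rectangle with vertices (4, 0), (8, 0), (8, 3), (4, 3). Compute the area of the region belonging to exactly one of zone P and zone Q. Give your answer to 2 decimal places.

|zone P∩zone Q|: x∈[6,8], y∈[1,3] → 2·2 = 4.
|zone P △ zone Q| = |zone P| + |zone Q| − 2·|zone P∩zone Q| = 12 + 12 − 8 = 16.00.

16.00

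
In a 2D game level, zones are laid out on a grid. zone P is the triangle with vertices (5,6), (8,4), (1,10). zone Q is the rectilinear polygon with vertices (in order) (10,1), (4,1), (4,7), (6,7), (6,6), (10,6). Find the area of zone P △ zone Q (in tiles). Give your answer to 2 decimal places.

|zone P| = 2, |zone Q| = 32, |zone P∩zone Q| = 1.25.
|zone P △ zone Q| = |zone P| + |zone Q| − 2·|zone P∩zone Q| = 2 + 32 − 2.5 = 31.50.

31.50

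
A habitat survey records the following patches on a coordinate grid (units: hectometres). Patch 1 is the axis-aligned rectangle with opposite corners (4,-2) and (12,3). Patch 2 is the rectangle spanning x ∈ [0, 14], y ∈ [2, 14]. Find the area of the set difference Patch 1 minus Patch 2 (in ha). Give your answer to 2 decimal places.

32.00

|Patch 1∩Patch 2|: x∈[4,12], y∈[2,3] → 8·1 = 8.
|Patch 1| = 40.
|Patch 1 ∖ Patch 2| = |Patch 1| − |Patch 1∩Patch 2| = 40 − 8 = 32.00.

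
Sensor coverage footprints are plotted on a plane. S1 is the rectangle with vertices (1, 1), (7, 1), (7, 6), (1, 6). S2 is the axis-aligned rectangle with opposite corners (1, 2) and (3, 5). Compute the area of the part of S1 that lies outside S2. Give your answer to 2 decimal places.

|S1∩S2|: x∈[1,3], y∈[2,5] → 2·3 = 6.
|S1| = 30.
|S1 ∖ S2| = |S1| − |S1∩S2| = 30 − 6 = 24.00.

24.00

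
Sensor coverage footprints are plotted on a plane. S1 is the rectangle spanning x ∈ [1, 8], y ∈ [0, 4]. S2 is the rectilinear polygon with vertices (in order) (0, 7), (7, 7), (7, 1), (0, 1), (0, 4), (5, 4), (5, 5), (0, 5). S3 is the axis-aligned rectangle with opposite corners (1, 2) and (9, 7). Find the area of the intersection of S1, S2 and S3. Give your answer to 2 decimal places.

The intersection is the polygon with vertices (7,2), (1,2), (1,4), (5,4), (7,4).
By the shoelace formula its area is 12.00.

12.00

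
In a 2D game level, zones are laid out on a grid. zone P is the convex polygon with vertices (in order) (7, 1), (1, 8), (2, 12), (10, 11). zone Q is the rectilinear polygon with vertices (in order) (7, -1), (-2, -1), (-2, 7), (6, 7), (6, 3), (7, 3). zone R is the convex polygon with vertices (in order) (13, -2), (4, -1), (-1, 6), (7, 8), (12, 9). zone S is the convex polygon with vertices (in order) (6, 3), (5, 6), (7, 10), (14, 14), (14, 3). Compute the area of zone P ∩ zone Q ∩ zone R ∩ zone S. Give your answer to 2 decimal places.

2.25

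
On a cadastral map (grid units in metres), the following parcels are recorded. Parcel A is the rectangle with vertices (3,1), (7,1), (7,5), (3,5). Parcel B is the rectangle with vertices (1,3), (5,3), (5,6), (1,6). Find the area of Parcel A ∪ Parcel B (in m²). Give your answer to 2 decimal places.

By inclusion–exclusion:
Individual areas: |Parcel A| = 16, |Parcel B| = 12.
|Parcel A∩Parcel B|: x∈[3,5], y∈[3,5] → 2·2 = 4.
|Parcel A ∪ Parcel B| = 28 − 4 = 24.00.

24.00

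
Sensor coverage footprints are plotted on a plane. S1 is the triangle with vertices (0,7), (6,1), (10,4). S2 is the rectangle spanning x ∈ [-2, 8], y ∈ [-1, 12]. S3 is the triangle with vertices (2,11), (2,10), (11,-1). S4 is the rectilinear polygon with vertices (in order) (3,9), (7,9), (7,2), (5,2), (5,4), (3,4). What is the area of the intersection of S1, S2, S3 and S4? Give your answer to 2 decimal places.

The intersection is the polygon with vertices (7,4.333), (7,3.889), (5.904,5.229), (6.452,5.064).
By the shoelace formula its area is 0.40.

0.40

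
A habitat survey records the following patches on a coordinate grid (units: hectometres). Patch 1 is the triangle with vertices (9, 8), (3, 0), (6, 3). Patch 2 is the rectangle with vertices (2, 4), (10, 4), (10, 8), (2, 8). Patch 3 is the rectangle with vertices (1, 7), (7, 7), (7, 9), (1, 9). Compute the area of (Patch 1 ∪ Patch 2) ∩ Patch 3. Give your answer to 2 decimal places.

5.00

The region (Patch 1 ∪ Patch 2) ∩ Patch 3 is the polygon with vertices (2,8), (7,8), (7,7), (2,7).
By the shoelace formula its area is 5.00.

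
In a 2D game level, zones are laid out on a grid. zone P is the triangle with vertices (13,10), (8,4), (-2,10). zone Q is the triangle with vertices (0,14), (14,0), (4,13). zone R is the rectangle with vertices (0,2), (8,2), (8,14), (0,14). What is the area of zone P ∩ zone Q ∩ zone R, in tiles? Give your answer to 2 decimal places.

The intersection is the polygon with vertices (4,10), (6.308,10), (8,7.8), (8,6).
By the shoelace formula its area is 6.14.

6.14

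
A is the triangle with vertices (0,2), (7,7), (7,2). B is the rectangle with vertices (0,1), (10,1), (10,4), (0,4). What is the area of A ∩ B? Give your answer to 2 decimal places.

11.20

The intersection is the polygon with vertices (2.8,4), (7,4), (7,2), (0,2).
By the shoelace formula its area is 11.20.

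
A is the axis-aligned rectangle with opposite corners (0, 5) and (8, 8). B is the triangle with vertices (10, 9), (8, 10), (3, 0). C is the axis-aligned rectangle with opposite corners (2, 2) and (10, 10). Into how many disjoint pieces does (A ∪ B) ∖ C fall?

(A ∪ B) ∖ C splits into 2 disjoint pieces (area 0.5556, area 6).

2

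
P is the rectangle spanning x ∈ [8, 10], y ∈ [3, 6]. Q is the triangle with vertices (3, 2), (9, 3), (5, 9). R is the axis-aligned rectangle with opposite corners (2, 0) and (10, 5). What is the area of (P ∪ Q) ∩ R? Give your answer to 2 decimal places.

15.63

The region (P ∪ Q) ∩ R is the polygon with vertices (10,3), (9,3), (3,2), (3.857,5), (7.667,5), (8,4.5), (8,5), (10,5).
By the shoelace formula its area is 15.63.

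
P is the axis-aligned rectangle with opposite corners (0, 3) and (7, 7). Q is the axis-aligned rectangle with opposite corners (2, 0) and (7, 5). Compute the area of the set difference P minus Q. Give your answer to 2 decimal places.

|P∩Q|: x∈[2,7], y∈[3,5] → 5·2 = 10.
|P| = 28.
|P ∖ Q| = |P| − |P∩Q| = 28 − 10 = 18.00.

18.00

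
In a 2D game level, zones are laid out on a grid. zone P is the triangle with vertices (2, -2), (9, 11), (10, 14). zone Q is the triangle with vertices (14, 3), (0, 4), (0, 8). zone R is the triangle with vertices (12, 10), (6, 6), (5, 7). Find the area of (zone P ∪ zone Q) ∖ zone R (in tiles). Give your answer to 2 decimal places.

|zone P ∪ zone Q| = 31.4334.
|(zone P ∪ zone Q) ∩ zone R| = 0.6135.
|(zone P ∪ zone Q) ∖ zone R| = 31.4334 − 0.6135 = 30.82.

30.82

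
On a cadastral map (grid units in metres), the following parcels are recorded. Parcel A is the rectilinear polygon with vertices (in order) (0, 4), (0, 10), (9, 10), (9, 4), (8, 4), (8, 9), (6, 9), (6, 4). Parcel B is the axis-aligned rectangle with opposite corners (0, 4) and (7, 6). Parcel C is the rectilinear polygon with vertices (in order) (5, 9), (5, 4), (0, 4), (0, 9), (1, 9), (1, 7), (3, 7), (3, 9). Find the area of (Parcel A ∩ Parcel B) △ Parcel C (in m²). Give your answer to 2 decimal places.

|Parcel A ∩ Parcel B| = 12.
|(Parcel A ∩ Parcel B) ∩ Parcel C| = 10.
|(Parcel A ∩ Parcel B) △ Parcel C| = 12 + 21 − 20 = 13.00.

13.00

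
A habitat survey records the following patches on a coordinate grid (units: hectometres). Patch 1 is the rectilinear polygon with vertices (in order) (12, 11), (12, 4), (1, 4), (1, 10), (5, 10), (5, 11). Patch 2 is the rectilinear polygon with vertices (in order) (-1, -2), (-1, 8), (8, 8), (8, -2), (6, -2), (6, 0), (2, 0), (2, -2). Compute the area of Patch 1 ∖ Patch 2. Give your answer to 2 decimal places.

45.00

|Patch 1| = 73, |Patch 1∩Patch 2| = 28.
|Patch 1 ∖ Patch 2| = |Patch 1| − |Patch 1∩Patch 2| = 73 − 28 = 45.00.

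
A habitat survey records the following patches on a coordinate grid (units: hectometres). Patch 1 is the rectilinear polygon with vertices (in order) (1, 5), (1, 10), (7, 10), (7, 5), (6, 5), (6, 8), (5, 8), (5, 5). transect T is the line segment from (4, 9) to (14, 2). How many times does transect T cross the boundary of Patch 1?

The segment meets the boundary at (7,6.9), (6,7.6), (5.429,8).

3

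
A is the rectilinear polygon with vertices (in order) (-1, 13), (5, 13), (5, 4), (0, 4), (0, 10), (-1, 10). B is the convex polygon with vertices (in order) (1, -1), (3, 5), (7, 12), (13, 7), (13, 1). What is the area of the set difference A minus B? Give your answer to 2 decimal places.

42.33

|A| = 48, |A∩B| = 5.6667.
|A ∖ B| = |A| − |A∩B| = 48 − 5.6667 = 42.33.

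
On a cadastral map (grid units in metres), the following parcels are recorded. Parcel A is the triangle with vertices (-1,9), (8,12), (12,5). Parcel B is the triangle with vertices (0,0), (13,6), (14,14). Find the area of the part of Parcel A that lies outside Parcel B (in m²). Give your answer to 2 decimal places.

|Parcel A| = 37.5, |Parcel A∩Parcel B| = 9.7033.
|Parcel A ∖ Parcel B| = |Parcel A| − |Parcel A∩Parcel B| = 37.5 − 9.7033 = 27.80.

27.80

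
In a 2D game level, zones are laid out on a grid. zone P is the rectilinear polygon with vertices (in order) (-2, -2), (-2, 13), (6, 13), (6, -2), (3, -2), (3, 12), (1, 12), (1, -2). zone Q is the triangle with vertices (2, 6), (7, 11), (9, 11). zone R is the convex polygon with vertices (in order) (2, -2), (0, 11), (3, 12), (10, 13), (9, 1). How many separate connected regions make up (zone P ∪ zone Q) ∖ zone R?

(zone P ∪ zone Q) ∖ zone R splits into 2 disjoint pieces (area 45.9405, area 3.2143).

2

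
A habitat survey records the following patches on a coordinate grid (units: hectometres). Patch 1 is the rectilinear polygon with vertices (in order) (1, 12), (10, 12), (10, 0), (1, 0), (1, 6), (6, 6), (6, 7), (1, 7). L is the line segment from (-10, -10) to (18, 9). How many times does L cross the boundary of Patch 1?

The segment meets the boundary at (10,3.571), (4.737,0).

2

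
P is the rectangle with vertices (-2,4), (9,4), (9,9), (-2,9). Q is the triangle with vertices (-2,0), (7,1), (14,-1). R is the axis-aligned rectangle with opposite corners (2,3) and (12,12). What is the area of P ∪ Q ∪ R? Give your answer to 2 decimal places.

By inclusion–exclusion:
Individual areas: |P| = 55, |Q| = 12.5, |R| = 90.
|P∩Q| = 0.
|P∩R|: x∈[2,9], y∈[4,9] → 7·5 = 35.
|Q∩R| = 0.
|P∩Q∩R| = 0.
|P ∪ Q ∪ R| = 157.5 − 35 + 0 = 122.50.

122.50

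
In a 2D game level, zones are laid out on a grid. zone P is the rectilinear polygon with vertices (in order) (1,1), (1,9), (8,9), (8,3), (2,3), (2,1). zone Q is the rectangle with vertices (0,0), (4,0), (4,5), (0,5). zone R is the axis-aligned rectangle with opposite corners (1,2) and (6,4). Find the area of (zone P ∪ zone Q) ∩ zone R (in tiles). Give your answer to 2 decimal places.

The region (zone P ∪ zone Q) ∩ zone R is the polygon with vertices (4,3), (4,2), (1,2), (1,4), (6,4), (6,3).
By the shoelace formula its area is 8.00.

8.00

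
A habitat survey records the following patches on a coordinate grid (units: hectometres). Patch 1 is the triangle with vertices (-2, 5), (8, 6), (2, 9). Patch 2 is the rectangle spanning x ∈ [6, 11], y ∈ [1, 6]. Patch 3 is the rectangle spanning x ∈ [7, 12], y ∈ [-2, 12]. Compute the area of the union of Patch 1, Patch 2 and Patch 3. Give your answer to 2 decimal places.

92.55

By inclusion–exclusion:
Individual areas: |Patch 1| = 18, |Patch 2| = 25, |Patch 3| = 70.
|Patch 1∩Patch 2| = 0.2.
|Patch 1∩Patch 3| = 0.3.
|Patch 2∩Patch 3|: x∈[7,11], y∈[1,6] → 4·5 = 20.
|Patch 1∩Patch 2∩Patch 3| = 0.05.
|Patch 1 ∪ Patch 2 ∪ Patch 3| = 113 − 20.5 + 0.05 = 92.55.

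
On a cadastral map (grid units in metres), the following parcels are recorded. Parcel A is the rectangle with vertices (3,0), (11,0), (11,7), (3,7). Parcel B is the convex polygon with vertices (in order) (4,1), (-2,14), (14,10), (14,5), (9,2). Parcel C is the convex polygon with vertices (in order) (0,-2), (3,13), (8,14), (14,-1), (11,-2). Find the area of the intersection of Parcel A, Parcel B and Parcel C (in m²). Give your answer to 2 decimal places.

The intersection is the polygon with vertices (10.8,7), (11,6.5), (11,3.2), (9,2), (4,1), (3,3.167), (3,7).
By the shoelace formula its area is 41.17.

41.17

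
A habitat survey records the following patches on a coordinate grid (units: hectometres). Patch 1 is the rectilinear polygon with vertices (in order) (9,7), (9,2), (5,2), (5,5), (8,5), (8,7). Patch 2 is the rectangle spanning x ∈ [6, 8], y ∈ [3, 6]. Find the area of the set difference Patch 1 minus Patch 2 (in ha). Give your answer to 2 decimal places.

10.00

|Patch 1| = 14, |Patch 1∩Patch 2| = 4.
|Patch 1 ∖ Patch 2| = |Patch 1| − |Patch 1∩Patch 2| = 14 − 4 = 10.00.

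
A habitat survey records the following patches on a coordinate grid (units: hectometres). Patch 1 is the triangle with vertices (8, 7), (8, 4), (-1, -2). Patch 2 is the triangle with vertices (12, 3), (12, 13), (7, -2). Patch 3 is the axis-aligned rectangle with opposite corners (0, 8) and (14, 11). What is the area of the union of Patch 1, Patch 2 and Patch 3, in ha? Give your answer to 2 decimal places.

77.00

By inclusion–exclusion:
Individual areas: |Patch 1| = 13.5, |Patch 2| = 25, |Patch 3| = 42.
|Patch 1∩Patch 2| = 0.
|Patch 1∩Patch 3| = 0.
|Patch 2∩Patch 3| = 3.5.
|Patch 1∩Patch 2∩Patch 3| = 0.
|Patch 1 ∪ Patch 2 ∪ Patch 3| = 80.5 − 3.5 + 0 = 77.00.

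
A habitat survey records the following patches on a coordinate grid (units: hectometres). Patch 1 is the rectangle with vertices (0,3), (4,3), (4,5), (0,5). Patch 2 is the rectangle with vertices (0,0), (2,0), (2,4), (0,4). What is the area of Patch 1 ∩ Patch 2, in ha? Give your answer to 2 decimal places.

2.00

|Patch 1∩Patch 2|: x∈[0,2], y∈[3,4] → 2·1 = 2.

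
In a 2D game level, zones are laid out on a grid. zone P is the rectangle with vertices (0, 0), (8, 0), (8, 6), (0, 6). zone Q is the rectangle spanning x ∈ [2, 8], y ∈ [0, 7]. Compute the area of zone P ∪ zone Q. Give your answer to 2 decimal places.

By inclusion–exclusion:
Individual areas: |zone P| = 48, |zone Q| = 42.
|zone P∩zone Q|: x∈[2,8], y∈[0,6] → 6·6 = 36.
|zone P ∪ zone Q| = 90 − 36 = 54.00.

54.00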